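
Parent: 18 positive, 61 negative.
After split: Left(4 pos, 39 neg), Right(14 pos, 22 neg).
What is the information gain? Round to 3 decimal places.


H(parent) = 0.7742. H(left) = 0.4465, H(right) = 0.9641. Weighted = (43/79)*0.4465 + (36/79)*0.9641 = 0.6824. IG = 0.7742 - 0.6824 = 0.0918, which rounds to 0.092.

0.092


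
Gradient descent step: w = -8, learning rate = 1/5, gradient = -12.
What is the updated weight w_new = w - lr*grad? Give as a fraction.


w_new = -8 - 1/5 * -12 = -8 - -12/5 = -28/5.

-28/5


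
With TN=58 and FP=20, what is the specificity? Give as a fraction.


Specificity = TN / (TN + FP) = 58 / 78 = 29/39.

29/39


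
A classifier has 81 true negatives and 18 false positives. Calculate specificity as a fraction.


Specificity = TN / (TN + FP) = 81 / 99 = 9/11.

9/11


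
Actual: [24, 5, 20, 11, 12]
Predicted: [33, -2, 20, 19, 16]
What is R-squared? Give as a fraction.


Mean(y) = 72/5. SS_res = 210. SS_tot = 1146/5. R^2 = 1 - 210/(1146/5) = 16/191.

16/191


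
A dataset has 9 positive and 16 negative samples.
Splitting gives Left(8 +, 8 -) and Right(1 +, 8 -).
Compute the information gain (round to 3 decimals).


H(parent) = 0.9427. H(left) = 1.0000, H(right) = 0.5033. Weighted = (16/25)*1.0000 + (9/25)*0.5033 = 0.8212. IG = 0.9427 - 0.8212 = 0.1215, which rounds to 0.122.

0.122


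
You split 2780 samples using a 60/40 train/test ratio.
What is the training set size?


Test set = 2780 * 40% = 1112. Training set = 2780 - 1112 = 1668.

1668


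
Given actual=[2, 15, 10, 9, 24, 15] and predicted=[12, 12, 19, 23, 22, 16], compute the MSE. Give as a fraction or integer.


MSE = (1/6) * ((2-12)^2=100 + (15-12)^2=9 + (10-19)^2=81 + (9-23)^2=196 + (24-22)^2=4 + (15-16)^2=1). Sum = 391. MSE = 391/6.

391/6


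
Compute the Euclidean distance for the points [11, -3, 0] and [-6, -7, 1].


d = sqrt(sum of squared differences). (11--6)^2=289, (-3--7)^2=16, (0-1)^2=1. Sum = 306.

sqrt(306)


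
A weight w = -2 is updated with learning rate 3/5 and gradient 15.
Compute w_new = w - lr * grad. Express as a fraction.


w_new = -2 - 3/5 * 15 = -2 - 9 = -11.

-11


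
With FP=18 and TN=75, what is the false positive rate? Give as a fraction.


FPR = FP / (FP + TN) = 18 / 93 = 6/31.

6/31


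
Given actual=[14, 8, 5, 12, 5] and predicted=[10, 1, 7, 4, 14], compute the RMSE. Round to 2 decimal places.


MSE = 42.8000. RMSE = sqrt(42.8000) = 6.54.

6.54


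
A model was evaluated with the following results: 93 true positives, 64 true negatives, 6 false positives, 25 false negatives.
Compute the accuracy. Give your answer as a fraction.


Accuracy = (TP + TN) / (TP + TN + FP + FN) = (93 + 64) / 188 = 157/188.

157/188


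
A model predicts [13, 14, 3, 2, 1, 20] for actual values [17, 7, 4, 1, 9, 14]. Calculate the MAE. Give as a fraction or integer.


MAE = (1/6) * (|17-13|=4 + |7-14|=7 + |4-3|=1 + |1-2|=1 + |9-1|=8 + |14-20|=6). Sum = 27. MAE = 9/2.

9/2


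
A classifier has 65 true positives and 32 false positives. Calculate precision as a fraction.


Precision = TP / (TP + FP) = 65 / 97 = 65/97.

65/97


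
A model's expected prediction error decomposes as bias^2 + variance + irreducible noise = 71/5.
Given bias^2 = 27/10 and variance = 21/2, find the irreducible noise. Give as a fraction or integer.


Total error = bias^2 + variance + irreducible noise. So irreducible noise = 71/5 - 27/10 - 21/2 = 1.

1


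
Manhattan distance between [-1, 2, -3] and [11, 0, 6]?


d = sum of absolute differences: |-1-11|=12 + |2-0|=2 + |-3-6|=9 = 23.

23


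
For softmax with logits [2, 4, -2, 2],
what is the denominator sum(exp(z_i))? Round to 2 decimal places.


Denom = e^2=7.3891 + e^4=54.5982 + e^-2=0.1353 + e^2=7.3891. Sum = 69.5117, which rounds to 69.51.

69.51


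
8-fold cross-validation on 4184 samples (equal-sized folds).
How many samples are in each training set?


Each validation fold has 4184/8 = 523 samples. Training set = 4184 - 523 = 3661.

3661


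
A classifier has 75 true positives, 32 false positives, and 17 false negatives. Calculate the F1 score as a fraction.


Precision = 75/107 = 75/107. Recall = 75/92 = 75/92. F1 = 2*P*R/(P+R) = 150/199.

150/199


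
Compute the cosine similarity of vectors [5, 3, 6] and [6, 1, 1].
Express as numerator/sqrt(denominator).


dot = 39. |a|^2 = 70, |b|^2 = 38. cos = 39/sqrt(2660).

39/sqrt(2660)


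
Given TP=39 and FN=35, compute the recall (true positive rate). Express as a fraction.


Recall = TP / (TP + FN) = 39 / 74 = 39/74.

39/74


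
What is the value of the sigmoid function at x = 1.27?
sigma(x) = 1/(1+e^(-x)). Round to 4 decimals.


sigma(1.27) = 1/(1+e^(-1.27)) = 1/(1+0.280832) = 1/1.280832 = 0.7807.

0.7807


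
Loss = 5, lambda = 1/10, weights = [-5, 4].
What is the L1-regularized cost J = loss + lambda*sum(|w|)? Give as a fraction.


L1 norm = sum(|w|) = 9. J = 5 + 1/10 * 9 = 59/10.

59/10


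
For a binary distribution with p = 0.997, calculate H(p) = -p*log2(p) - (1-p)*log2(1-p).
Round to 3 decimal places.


H = -0.997*log2(0.997) - 0.003*log2(0.003) = 0.029.

0.029


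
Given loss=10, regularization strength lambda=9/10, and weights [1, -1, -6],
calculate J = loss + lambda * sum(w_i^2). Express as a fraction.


L2 sq norm = sum(w^2) = 38. J = 10 + 9/10 * 38 = 221/5.

221/5


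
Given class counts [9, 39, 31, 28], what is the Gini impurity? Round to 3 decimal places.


Total = 107. Proportions: 9/107, 39/107, 31/107, 28/107. sum(p_i^2) = 0.2923. Gini = 1 - 0.2923 = 0.7077, which rounds to 0.708.

0.708


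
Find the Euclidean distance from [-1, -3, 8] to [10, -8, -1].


d = sqrt(sum of squared differences). (-1-10)^2=121, (-3--8)^2=25, (8--1)^2=81. Sum = 227.

sqrt(227)


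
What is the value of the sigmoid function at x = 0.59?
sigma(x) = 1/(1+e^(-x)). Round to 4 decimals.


sigma(0.59) = 1/(1+e^(-0.59)) = 1/(1+0.554327) = 1/1.554327 = 0.6434.

0.6434


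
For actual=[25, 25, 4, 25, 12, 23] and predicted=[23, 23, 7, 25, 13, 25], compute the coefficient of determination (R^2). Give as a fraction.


Mean(y) = 19. SS_res = 22. SS_tot = 398. R^2 = 1 - 22/(398) = 188/199.

188/199


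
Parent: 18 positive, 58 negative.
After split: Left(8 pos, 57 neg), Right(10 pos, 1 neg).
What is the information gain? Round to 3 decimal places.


H(parent) = 0.7897. H(left) = 0.5381, H(right) = 0.4395. Weighted = (65/76)*0.5381 + (11/76)*0.4395 = 0.5238. IG = 0.7897 - 0.5238 = 0.2659, which rounds to 0.266.

0.266


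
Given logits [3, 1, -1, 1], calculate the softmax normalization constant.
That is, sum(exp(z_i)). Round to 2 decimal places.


Denom = e^3=20.0855 + e^1=2.7183 + e^-1=0.3679 + e^1=2.7183. Sum = 25.8900, which rounds to 25.89.

25.89


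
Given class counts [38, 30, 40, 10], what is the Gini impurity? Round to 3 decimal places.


Total = 118. Proportions: 38/118, 30/118, 40/118, 10/118. sum(p_i^2) = 0.2904. Gini = 1 - 0.2904 = 0.7096, which rounds to 0.710.

0.710


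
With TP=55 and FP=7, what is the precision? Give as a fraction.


Precision = TP / (TP + FP) = 55 / 62 = 55/62.

55/62


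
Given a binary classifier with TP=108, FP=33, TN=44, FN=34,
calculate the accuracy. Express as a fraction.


Accuracy = (TP + TN) / (TP + TN + FP + FN) = (108 + 44) / 219 = 152/219.

152/219


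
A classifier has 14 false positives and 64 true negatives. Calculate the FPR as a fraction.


FPR = FP / (FP + TN) = 14 / 78 = 7/39.

7/39


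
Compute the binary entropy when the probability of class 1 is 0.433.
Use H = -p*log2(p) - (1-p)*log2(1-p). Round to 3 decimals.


H = -0.433*log2(0.433) - 0.567*log2(0.567) = 0.987.

0.987


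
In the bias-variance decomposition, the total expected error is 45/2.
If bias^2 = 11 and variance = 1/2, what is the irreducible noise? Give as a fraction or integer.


Total error = bias^2 + variance + irreducible noise. So irreducible noise = 45/2 - 11 - 1/2 = 11.

11


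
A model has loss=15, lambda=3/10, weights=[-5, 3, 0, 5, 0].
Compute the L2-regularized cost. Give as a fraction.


L2 sq norm = sum(w^2) = 59. J = 15 + 3/10 * 59 = 327/10.

327/10


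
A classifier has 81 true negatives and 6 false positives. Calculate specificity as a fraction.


Specificity = TN / (TN + FP) = 81 / 87 = 27/29.

27/29


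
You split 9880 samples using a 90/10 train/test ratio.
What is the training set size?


Test set = 9880 * 10% = 988. Training set = 9880 - 988 = 8892.

8892


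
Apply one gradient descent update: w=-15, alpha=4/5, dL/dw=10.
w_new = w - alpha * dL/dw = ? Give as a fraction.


w_new = -15 - 4/5 * 10 = -15 - 8 = -23.

-23


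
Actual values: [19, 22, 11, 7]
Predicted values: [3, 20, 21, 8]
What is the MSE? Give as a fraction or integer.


MSE = (1/4) * ((19-3)^2=256 + (22-20)^2=4 + (11-21)^2=100 + (7-8)^2=1). Sum = 361. MSE = 361/4.

361/4


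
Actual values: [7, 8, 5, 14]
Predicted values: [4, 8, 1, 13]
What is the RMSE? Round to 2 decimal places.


MSE = 6.5000. RMSE = sqrt(6.5000) = 2.55.

2.55


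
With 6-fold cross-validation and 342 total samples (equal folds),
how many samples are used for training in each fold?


Each validation fold has 342/6 = 57 samples. Training set = 342 - 57 = 285.

285


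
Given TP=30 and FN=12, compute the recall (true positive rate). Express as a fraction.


Recall = TP / (TP + FN) = 30 / 42 = 5/7.

5/7


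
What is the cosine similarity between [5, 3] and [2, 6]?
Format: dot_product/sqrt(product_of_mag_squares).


dot = 28. |a|^2 = 34, |b|^2 = 40. cos = 28/sqrt(1360).

28/sqrt(1360)


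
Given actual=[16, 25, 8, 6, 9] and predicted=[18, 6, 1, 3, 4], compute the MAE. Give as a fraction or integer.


MAE = (1/5) * (|16-18|=2 + |25-6|=19 + |8-1|=7 + |6-3|=3 + |9-4|=5). Sum = 36. MAE = 36/5.

36/5


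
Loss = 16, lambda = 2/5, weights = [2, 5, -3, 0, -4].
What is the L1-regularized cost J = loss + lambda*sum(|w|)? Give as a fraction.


L1 norm = sum(|w|) = 14. J = 16 + 2/5 * 14 = 108/5.

108/5


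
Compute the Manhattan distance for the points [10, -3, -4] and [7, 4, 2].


d = sum of absolute differences: |10-7|=3 + |-3-4|=7 + |-4-2|=6 = 16.

16


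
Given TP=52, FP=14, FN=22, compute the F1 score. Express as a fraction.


Precision = 52/66 = 26/33. Recall = 52/74 = 26/37. F1 = 2*P*R/(P+R) = 26/35.

26/35


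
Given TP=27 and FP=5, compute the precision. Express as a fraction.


Precision = TP / (TP + FP) = 27 / 32 = 27/32.

27/32


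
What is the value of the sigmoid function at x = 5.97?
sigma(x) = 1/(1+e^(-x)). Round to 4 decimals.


sigma(5.97) = 1/(1+e^(-5.97)) = 1/(1+0.002554) = 1/1.002554 = 0.9975.

0.9975


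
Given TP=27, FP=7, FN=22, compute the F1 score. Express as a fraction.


Precision = 27/34 = 27/34. Recall = 27/49 = 27/49. F1 = 2*P*R/(P+R) = 54/83.

54/83


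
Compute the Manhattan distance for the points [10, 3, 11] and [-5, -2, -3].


d = sum of absolute differences: |10--5|=15 + |3--2|=5 + |11--3|=14 = 34.

34


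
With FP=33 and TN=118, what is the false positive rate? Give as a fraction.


FPR = FP / (FP + TN) = 33 / 151 = 33/151.

33/151


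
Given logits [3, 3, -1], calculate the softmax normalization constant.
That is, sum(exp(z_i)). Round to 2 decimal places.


Denom = e^3=20.0855 + e^3=20.0855 + e^-1=0.3679. Sum = 40.5389, which rounds to 40.54.

40.54


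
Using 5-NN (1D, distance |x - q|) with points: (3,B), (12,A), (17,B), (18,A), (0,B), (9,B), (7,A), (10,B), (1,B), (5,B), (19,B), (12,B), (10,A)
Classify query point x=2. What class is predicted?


Distances: |3-2|=1, |12-2|=10, |17-2|=15, |18-2|=16, |0-2|=2, |9-2|=7, |7-2|=5, |10-2|=8, |1-2|=1, |5-2|=3, |19-2|=17, |12-2|=10, |10-2|=8. 5 nearest: (3,B), (1,B), (0,B), (5,B), (7,A). Counts: {'B': 4, 'A': 1}. Majority class: B.

B


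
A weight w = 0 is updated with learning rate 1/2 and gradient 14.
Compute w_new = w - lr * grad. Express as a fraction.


w_new = 0 - 1/2 * 14 = 0 - 7 = -7.

-7


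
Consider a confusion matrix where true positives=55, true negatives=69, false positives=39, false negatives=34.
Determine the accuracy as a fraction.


Accuracy = (TP + TN) / (TP + TN + FP + FN) = (55 + 69) / 197 = 124/197.

124/197


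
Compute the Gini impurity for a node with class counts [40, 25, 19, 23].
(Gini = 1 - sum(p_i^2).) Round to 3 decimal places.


Total = 107. Proportions: 40/107, 25/107, 19/107, 23/107. sum(p_i^2) = 0.2721. Gini = 1 - 0.2721 = 0.7279, which rounds to 0.728.

0.728


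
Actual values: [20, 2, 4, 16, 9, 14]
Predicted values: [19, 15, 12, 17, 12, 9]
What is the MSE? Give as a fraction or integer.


MSE = (1/6) * ((20-19)^2=1 + (2-15)^2=169 + (4-12)^2=64 + (16-17)^2=1 + (9-12)^2=9 + (14-9)^2=25). Sum = 269. MSE = 269/6.

269/6


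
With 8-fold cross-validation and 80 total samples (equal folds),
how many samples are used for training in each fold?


Each validation fold has 80/8 = 10 samples. Training set = 80 - 10 = 70.

70


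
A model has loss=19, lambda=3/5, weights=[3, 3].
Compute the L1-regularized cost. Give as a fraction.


L1 norm = sum(|w|) = 6. J = 19 + 3/5 * 6 = 113/5.

113/5


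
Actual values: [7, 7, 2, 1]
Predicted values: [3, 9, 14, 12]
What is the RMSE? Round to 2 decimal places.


MSE = 71.2500. RMSE = sqrt(71.2500) = 8.44.

8.44


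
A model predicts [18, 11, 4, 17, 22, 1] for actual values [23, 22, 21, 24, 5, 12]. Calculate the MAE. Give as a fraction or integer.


MAE = (1/6) * (|23-18|=5 + |22-11|=11 + |21-4|=17 + |24-17|=7 + |5-22|=17 + |12-1|=11). Sum = 68. MAE = 34/3.

34/3


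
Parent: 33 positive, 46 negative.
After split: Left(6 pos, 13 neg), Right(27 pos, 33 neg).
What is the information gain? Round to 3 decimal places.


H(parent) = 0.9804. H(left) = 0.8997, H(right) = 0.9928. Weighted = (19/79)*0.8997 + (60/79)*0.9928 = 0.9704. IG = 0.9804 - 0.9704 = 0.0100, which rounds to 0.010.

0.010


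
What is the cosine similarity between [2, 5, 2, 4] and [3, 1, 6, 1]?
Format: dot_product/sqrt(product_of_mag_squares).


dot = 27. |a|^2 = 49, |b|^2 = 47. cos = 27/sqrt(2303).

27/sqrt(2303)


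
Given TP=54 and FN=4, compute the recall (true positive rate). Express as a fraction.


Recall = TP / (TP + FN) = 54 / 58 = 27/29.

27/29


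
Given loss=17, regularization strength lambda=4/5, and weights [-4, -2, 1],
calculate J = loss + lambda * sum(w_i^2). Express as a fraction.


L2 sq norm = sum(w^2) = 21. J = 17 + 4/5 * 21 = 169/5.

169/5


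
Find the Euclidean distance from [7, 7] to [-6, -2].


d = sqrt(sum of squared differences). (7--6)^2=169, (7--2)^2=81. Sum = 250.

sqrt(250)


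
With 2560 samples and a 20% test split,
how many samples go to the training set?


Test set = 2560 * 20% = 512. Training set = 2560 - 512 = 2048.

2048


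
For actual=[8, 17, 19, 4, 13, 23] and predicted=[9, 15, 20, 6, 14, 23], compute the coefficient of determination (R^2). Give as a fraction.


Mean(y) = 14. SS_res = 11. SS_tot = 252. R^2 = 1 - 11/(252) = 241/252.

241/252


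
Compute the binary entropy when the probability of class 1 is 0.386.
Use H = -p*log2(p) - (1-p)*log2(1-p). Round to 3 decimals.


H = -0.386*log2(0.386) - 0.614*log2(0.614) = 0.962.

0.962


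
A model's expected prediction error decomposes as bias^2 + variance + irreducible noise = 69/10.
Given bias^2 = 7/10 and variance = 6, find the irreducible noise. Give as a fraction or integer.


Total error = bias^2 + variance + irreducible noise. So irreducible noise = 69/10 - 7/10 - 6 = 1/5.

1/5


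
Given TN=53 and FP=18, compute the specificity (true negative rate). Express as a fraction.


Specificity = TN / (TN + FP) = 53 / 71 = 53/71.

53/71


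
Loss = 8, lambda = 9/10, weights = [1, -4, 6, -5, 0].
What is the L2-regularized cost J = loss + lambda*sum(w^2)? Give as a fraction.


L2 sq norm = sum(w^2) = 78. J = 8 + 9/10 * 78 = 391/5.

391/5


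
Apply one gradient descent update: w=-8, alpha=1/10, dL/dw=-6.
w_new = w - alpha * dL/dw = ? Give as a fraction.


w_new = -8 - 1/10 * -6 = -8 - -3/5 = -37/5.

-37/5


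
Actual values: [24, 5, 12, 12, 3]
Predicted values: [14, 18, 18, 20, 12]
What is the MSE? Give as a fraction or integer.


MSE = (1/5) * ((24-14)^2=100 + (5-18)^2=169 + (12-18)^2=36 + (12-20)^2=64 + (3-12)^2=81). Sum = 450. MSE = 90.

90


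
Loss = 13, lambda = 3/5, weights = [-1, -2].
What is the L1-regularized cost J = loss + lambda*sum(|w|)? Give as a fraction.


L1 norm = sum(|w|) = 3. J = 13 + 3/5 * 3 = 74/5.

74/5


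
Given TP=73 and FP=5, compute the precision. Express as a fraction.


Precision = TP / (TP + FP) = 73 / 78 = 73/78.

73/78


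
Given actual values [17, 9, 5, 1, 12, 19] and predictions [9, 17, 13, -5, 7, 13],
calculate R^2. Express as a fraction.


Mean(y) = 21/2. SS_res = 289. SS_tot = 479/2. R^2 = 1 - 289/(479/2) = -99/479.

-99/479


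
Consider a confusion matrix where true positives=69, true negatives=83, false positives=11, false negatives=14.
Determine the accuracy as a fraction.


Accuracy = (TP + TN) / (TP + TN + FP + FN) = (69 + 83) / 177 = 152/177.

152/177


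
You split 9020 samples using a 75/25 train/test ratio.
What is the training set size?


Test set = 9020 * 25% = 2255. Training set = 9020 - 2255 = 6765.

6765


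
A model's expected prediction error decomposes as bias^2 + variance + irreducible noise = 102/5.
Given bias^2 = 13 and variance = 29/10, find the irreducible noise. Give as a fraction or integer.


Total error = bias^2 + variance + irreducible noise. So irreducible noise = 102/5 - 13 - 29/10 = 9/2.

9/2


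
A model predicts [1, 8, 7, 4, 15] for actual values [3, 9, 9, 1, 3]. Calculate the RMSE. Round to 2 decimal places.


MSE = 32.4000. RMSE = sqrt(32.4000) = 5.69.

5.69


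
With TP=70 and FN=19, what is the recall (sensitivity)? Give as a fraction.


Recall = TP / (TP + FN) = 70 / 89 = 70/89.

70/89


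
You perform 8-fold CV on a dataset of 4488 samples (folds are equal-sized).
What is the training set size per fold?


Each validation fold has 4488/8 = 561 samples. Training set = 4488 - 561 = 3927.

3927


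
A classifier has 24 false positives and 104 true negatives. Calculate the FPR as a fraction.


FPR = FP / (FP + TN) = 24 / 128 = 3/16.

3/16


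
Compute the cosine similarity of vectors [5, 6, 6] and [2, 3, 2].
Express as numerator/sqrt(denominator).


dot = 40. |a|^2 = 97, |b|^2 = 17. cos = 40/sqrt(1649).

40/sqrt(1649)


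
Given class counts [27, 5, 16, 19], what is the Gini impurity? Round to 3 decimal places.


Total = 67. Proportions: 27/67, 5/67, 16/67, 19/67. sum(p_i^2) = 0.3054. Gini = 1 - 0.3054 = 0.6946, which rounds to 0.695.

0.695


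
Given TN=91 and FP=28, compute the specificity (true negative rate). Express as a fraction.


Specificity = TN / (TN + FP) = 91 / 119 = 13/17.

13/17


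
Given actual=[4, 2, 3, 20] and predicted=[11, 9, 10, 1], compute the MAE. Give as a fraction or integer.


MAE = (1/4) * (|4-11|=7 + |2-9|=7 + |3-10|=7 + |20-1|=19). Sum = 40. MAE = 10.

10


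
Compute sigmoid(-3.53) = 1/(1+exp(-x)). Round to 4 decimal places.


sigma(-3.53) = 1/(1+e^(3.53)) = 1/(1+34.123968) = 1/35.123968 = 0.0285.

0.0285


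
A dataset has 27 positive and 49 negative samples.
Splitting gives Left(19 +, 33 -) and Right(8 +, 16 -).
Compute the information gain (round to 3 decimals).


H(parent) = 0.9387. H(left) = 0.9471, H(right) = 0.9183. Weighted = (52/76)*0.9471 + (24/76)*0.9183 = 0.9380. IG = 0.9387 - 0.9380 = 0.0007, which rounds to 0.001.

0.001


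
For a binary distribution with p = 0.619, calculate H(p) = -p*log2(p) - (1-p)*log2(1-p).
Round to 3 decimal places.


H = -0.619*log2(0.619) - 0.381*log2(0.381) = 0.959.

0.959


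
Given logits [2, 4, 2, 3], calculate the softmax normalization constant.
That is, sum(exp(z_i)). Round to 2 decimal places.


Denom = e^2=7.3891 + e^4=54.5982 + e^2=7.3891 + e^3=20.0855. Sum = 89.4619, which rounds to 89.46.

89.46


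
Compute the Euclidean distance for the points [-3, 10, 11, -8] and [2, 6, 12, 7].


d = sqrt(sum of squared differences). (-3-2)^2=25, (10-6)^2=16, (11-12)^2=1, (-8-7)^2=225. Sum = 267.

sqrt(267)


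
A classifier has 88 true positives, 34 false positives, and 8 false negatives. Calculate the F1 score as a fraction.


Precision = 88/122 = 44/61. Recall = 88/96 = 11/12. F1 = 2*P*R/(P+R) = 88/109.

88/109


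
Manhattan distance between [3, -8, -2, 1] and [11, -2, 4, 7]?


d = sum of absolute differences: |3-11|=8 + |-8--2|=6 + |-2-4|=6 + |1-7|=6 = 26.

26


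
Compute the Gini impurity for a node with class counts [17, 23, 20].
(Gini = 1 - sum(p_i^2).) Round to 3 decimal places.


Total = 60. Proportions: 17/60, 23/60, 20/60. sum(p_i^2) = 0.3383. Gini = 1 - 0.3383 = 0.6617, which rounds to 0.662.

0.662


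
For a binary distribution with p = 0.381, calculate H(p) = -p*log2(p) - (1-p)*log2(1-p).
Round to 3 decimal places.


H = -0.381*log2(0.381) - 0.619*log2(0.619) = 0.959.

0.959


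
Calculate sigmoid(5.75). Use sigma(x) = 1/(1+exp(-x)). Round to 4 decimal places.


sigma(5.75) = 1/(1+e^(-5.75)) = 1/(1+0.003183) = 1/1.003183 = 0.9968.

0.9968


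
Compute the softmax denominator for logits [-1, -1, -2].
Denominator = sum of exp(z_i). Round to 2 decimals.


Denom = e^-1=0.3679 + e^-1=0.3679 + e^-2=0.1353. Sum = 0.8711, which rounds to 0.87.

0.87


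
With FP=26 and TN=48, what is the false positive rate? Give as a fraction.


FPR = FP / (FP + TN) = 26 / 74 = 13/37.

13/37


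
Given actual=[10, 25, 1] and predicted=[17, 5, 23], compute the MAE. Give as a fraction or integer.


MAE = (1/3) * (|10-17|=7 + |25-5|=20 + |1-23|=22). Sum = 49. MAE = 49/3.

49/3


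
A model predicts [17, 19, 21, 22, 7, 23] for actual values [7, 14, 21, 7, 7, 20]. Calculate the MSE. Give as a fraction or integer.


MSE = (1/6) * ((7-17)^2=100 + (14-19)^2=25 + (21-21)^2=0 + (7-22)^2=225 + (7-7)^2=0 + (20-23)^2=9). Sum = 359. MSE = 359/6.

359/6


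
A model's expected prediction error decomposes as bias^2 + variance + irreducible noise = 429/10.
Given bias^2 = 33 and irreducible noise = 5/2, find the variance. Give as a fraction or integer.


Total error = bias^2 + variance + irreducible noise. So variance = 429/10 - 33 - 5/2 = 37/5.

37/5


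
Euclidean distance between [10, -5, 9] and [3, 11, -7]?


d = sqrt(sum of squared differences). (10-3)^2=49, (-5-11)^2=256, (9--7)^2=256. Sum = 561.

sqrt(561)


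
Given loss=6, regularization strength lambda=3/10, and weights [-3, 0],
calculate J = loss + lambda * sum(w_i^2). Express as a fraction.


L2 sq norm = sum(w^2) = 9. J = 6 + 3/10 * 9 = 87/10.

87/10


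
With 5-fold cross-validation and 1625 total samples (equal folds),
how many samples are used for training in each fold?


Each validation fold has 1625/5 = 325 samples. Training set = 1625 - 325 = 1300.

1300


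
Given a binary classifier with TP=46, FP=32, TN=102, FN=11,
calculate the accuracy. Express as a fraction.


Accuracy = (TP + TN) / (TP + TN + FP + FN) = (46 + 102) / 191 = 148/191.

148/191


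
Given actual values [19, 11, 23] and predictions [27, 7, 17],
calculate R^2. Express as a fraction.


Mean(y) = 53/3. SS_res = 116. SS_tot = 224/3. R^2 = 1 - 116/(224/3) = -31/56.

-31/56


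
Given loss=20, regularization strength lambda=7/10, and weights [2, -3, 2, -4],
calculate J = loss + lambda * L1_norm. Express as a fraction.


L1 norm = sum(|w|) = 11. J = 20 + 7/10 * 11 = 277/10.

277/10


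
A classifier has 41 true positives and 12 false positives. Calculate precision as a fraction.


Precision = TP / (TP + FP) = 41 / 53 = 41/53.

41/53


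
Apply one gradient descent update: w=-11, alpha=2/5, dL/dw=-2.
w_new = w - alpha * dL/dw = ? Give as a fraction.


w_new = -11 - 2/5 * -2 = -11 - -4/5 = -51/5.

-51/5


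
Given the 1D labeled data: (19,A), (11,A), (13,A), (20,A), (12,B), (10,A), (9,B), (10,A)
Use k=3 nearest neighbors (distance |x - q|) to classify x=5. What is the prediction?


Distances: |19-5|=14, |11-5|=6, |13-5|=8, |20-5|=15, |12-5|=7, |10-5|=5, |9-5|=4, |10-5|=5. 3 nearest: (9,B), (10,A), (10,A). Counts: {'B': 1, 'A': 2}. Majority class: A.

A


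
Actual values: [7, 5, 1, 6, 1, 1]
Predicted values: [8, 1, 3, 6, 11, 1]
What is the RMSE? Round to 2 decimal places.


MSE = 20.1667. RMSE = sqrt(20.1667) = 4.49.

4.49


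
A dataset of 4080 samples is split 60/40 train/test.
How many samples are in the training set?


Test set = 4080 * 40% = 1632. Training set = 4080 - 1632 = 2448.

2448


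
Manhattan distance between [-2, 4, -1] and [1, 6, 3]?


d = sum of absolute differences: |-2-1|=3 + |4-6|=2 + |-1-3|=4 = 9.

9


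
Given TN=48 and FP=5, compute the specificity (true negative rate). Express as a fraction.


Specificity = TN / (TN + FP) = 48 / 53 = 48/53.

48/53


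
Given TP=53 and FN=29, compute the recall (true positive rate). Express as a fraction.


Recall = TP / (TP + FN) = 53 / 82 = 53/82.

53/82


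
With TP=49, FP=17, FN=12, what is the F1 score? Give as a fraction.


Precision = 49/66 = 49/66. Recall = 49/61 = 49/61. F1 = 2*P*R/(P+R) = 98/127.

98/127


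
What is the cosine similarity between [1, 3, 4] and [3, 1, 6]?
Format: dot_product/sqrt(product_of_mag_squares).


dot = 30. |a|^2 = 26, |b|^2 = 46. cos = 30/sqrt(1196).

30/sqrt(1196)


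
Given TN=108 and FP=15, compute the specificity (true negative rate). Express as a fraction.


Specificity = TN / (TN + FP) = 108 / 123 = 36/41.

36/41


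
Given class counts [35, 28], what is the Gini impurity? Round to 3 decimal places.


Total = 63. Proportions: 35/63, 28/63. sum(p_i^2) = 0.5062. Gini = 1 - 0.5062 = 0.4938, which rounds to 0.494.

0.494


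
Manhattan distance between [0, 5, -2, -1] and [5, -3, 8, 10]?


d = sum of absolute differences: |0-5|=5 + |5--3|=8 + |-2-8|=10 + |-1-10|=11 = 34.

34


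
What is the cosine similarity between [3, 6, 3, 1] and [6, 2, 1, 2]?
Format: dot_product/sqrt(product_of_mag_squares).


dot = 35. |a|^2 = 55, |b|^2 = 45. cos = 35/sqrt(2475).

35/sqrt(2475)


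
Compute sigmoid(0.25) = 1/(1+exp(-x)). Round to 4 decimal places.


sigma(0.25) = 1/(1+e^(-0.25)) = 1/(1+0.778801) = 1/1.778801 = 0.5622.

0.5622


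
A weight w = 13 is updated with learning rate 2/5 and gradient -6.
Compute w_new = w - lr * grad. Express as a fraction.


w_new = 13 - 2/5 * -6 = 13 - -12/5 = 77/5.

77/5


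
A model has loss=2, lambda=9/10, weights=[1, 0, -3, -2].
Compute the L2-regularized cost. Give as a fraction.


L2 sq norm = sum(w^2) = 14. J = 2 + 9/10 * 14 = 73/5.

73/5


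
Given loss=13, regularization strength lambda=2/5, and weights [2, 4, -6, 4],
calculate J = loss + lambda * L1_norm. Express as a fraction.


L1 norm = sum(|w|) = 16. J = 13 + 2/5 * 16 = 97/5.

97/5


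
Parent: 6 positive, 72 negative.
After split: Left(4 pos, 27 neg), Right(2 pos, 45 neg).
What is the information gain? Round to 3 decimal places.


H(parent) = 0.3912. H(left) = 0.5548, H(right) = 0.2539. Weighted = (31/78)*0.5548 + (47/78)*0.2539 = 0.3735. IG = 0.3912 - 0.3735 = 0.0177, which rounds to 0.018.

0.018


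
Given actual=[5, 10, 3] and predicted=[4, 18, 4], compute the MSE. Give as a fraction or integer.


MSE = (1/3) * ((5-4)^2=1 + (10-18)^2=64 + (3-4)^2=1). Sum = 66. MSE = 22.

22


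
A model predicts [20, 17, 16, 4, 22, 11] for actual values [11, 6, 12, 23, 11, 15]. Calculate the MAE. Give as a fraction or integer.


MAE = (1/6) * (|11-20|=9 + |6-17|=11 + |12-16|=4 + |23-4|=19 + |11-22|=11 + |15-11|=4). Sum = 58. MAE = 29/3.

29/3


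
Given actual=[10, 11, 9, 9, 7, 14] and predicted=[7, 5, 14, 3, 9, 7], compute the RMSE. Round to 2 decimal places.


MSE = 26.5000. RMSE = sqrt(26.5000) = 5.15.

5.15


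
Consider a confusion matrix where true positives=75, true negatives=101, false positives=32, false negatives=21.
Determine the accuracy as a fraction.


Accuracy = (TP + TN) / (TP + TN + FP + FN) = (75 + 101) / 229 = 176/229.

176/229


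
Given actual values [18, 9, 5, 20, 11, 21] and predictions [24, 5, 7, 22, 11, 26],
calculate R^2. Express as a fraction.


Mean(y) = 14. SS_res = 85. SS_tot = 216. R^2 = 1 - 85/(216) = 131/216.

131/216


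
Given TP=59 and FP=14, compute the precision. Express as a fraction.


Precision = TP / (TP + FP) = 59 / 73 = 59/73.

59/73


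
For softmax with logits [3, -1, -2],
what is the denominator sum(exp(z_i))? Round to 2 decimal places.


Denom = e^3=20.0855 + e^-1=0.3679 + e^-2=0.1353. Sum = 20.5887, which rounds to 20.59.

20.59


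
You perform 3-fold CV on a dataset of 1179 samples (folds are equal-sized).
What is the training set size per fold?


Each validation fold has 1179/3 = 393 samples. Training set = 1179 - 393 = 786.

786


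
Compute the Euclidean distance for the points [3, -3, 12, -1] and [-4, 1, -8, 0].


d = sqrt(sum of squared differences). (3--4)^2=49, (-3-1)^2=16, (12--8)^2=400, (-1-0)^2=1. Sum = 466.

sqrt(466)


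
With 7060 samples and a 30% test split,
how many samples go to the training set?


Test set = 7060 * 30% = 2118. Training set = 7060 - 2118 = 4942.

4942


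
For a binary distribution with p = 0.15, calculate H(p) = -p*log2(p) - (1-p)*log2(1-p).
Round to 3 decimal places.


H = -0.15*log2(0.15) - 0.85*log2(0.85) = 0.610.

0.610


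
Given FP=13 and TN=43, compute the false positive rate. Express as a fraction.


FPR = FP / (FP + TN) = 13 / 56 = 13/56.

13/56


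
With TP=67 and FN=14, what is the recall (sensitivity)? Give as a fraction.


Recall = TP / (TP + FN) = 67 / 81 = 67/81.

67/81


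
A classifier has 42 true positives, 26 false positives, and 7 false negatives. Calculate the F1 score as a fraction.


Precision = 42/68 = 21/34. Recall = 42/49 = 6/7. F1 = 2*P*R/(P+R) = 28/39.

28/39


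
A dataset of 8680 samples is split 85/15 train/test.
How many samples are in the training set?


Test set = 8680 * 15% = 1302. Training set = 8680 - 1302 = 7378.

7378


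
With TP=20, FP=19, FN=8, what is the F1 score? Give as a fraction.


Precision = 20/39 = 20/39. Recall = 20/28 = 5/7. F1 = 2*P*R/(P+R) = 40/67.

40/67


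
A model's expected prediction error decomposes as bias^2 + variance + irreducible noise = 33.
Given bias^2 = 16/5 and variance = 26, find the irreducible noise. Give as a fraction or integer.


Total error = bias^2 + variance + irreducible noise. So irreducible noise = 33 - 16/5 - 26 = 19/5.

19/5


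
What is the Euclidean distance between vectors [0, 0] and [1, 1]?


d = sqrt(sum of squared differences). (0-1)^2=1, (0-1)^2=1. Sum = 2.

sqrt(2)


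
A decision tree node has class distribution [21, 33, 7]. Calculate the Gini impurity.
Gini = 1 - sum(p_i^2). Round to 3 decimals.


Total = 61. Proportions: 21/61, 33/61, 7/61. sum(p_i^2) = 0.4243. Gini = 1 - 0.4243 = 0.5757, which rounds to 0.576.

0.576


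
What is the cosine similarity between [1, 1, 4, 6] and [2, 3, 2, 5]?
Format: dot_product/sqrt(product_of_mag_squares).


dot = 43. |a|^2 = 54, |b|^2 = 42. cos = 43/sqrt(2268).

43/sqrt(2268)


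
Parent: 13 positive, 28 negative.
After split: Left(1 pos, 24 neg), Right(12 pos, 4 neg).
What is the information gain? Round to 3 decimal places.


H(parent) = 0.9012. H(left) = 0.2423, H(right) = 0.8113. Weighted = (25/41)*0.2423 + (16/41)*0.8113 = 0.4643. IG = 0.9012 - 0.4643 = 0.4369, which rounds to 0.437.

0.437


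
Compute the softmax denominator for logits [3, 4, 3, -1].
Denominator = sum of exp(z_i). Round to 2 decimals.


Denom = e^3=20.0855 + e^4=54.5982 + e^3=20.0855 + e^-1=0.3679. Sum = 95.1371, which rounds to 95.14.

95.14


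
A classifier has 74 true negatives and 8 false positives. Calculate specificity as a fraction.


Specificity = TN / (TN + FP) = 74 / 82 = 37/41.

37/41


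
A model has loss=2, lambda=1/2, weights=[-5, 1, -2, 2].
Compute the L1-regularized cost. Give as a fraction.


L1 norm = sum(|w|) = 10. J = 2 + 1/2 * 10 = 7.

7


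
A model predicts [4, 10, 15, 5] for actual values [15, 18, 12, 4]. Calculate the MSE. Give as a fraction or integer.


MSE = (1/4) * ((15-4)^2=121 + (18-10)^2=64 + (12-15)^2=9 + (4-5)^2=1). Sum = 195. MSE = 195/4.

195/4


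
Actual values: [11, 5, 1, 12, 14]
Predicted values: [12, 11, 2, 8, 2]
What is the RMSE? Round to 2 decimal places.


MSE = 39.6000. RMSE = sqrt(39.6000) = 6.29.

6.29


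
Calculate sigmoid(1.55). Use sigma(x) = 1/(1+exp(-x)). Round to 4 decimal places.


sigma(1.55) = 1/(1+e^(-1.55)) = 1/(1+0.212248) = 1/1.212248 = 0.8249.

0.8249


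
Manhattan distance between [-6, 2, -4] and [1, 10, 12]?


d = sum of absolute differences: |-6-1|=7 + |2-10|=8 + |-4-12|=16 = 31.

31


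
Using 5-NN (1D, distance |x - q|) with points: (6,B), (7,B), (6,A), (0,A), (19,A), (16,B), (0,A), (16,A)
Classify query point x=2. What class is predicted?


Distances: |6-2|=4, |7-2|=5, |6-2|=4, |0-2|=2, |19-2|=17, |16-2|=14, |0-2|=2, |16-2|=14. 5 nearest: (0,A), (0,A), (6,A), (6,B), (7,B). Counts: {'A': 3, 'B': 2}. Majority class: A.

A


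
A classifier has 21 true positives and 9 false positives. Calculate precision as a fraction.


Precision = TP / (TP + FP) = 21 / 30 = 7/10.

7/10


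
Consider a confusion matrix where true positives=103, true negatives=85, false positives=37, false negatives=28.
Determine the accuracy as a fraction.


Accuracy = (TP + TN) / (TP + TN + FP + FN) = (103 + 85) / 253 = 188/253.

188/253


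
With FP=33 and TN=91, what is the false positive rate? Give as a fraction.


FPR = FP / (FP + TN) = 33 / 124 = 33/124.

33/124


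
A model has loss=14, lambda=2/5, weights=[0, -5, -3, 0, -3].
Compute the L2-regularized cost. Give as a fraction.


L2 sq norm = sum(w^2) = 43. J = 14 + 2/5 * 43 = 156/5.

156/5


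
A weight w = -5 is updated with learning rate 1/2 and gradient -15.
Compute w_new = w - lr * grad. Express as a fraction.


w_new = -5 - 1/2 * -15 = -5 - -15/2 = 5/2.

5/2


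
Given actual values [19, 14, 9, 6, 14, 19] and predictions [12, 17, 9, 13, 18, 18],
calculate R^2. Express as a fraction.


Mean(y) = 27/2. SS_res = 124. SS_tot = 275/2. R^2 = 1 - 124/(275/2) = 27/275.

27/275


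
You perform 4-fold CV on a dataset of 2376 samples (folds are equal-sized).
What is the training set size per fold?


Each validation fold has 2376/4 = 594 samples. Training set = 2376 - 594 = 1782.

1782


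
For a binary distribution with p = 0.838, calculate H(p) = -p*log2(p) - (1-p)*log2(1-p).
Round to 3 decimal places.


H = -0.838*log2(0.838) - 0.162*log2(0.162) = 0.639.

0.639


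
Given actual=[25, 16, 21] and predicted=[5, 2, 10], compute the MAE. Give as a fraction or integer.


MAE = (1/3) * (|25-5|=20 + |16-2|=14 + |21-10|=11). Sum = 45. MAE = 15.

15


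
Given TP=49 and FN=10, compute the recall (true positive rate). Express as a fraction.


Recall = TP / (TP + FN) = 49 / 59 = 49/59.

49/59


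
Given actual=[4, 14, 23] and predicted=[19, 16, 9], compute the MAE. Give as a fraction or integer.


MAE = (1/3) * (|4-19|=15 + |14-16|=2 + |23-9|=14). Sum = 31. MAE = 31/3.

31/3


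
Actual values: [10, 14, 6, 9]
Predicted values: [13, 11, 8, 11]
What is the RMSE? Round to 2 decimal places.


MSE = 6.5000. RMSE = sqrt(6.5000) = 2.55.

2.55


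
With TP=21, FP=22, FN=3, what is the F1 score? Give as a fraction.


Precision = 21/43 = 21/43. Recall = 21/24 = 7/8. F1 = 2*P*R/(P+R) = 42/67.

42/67


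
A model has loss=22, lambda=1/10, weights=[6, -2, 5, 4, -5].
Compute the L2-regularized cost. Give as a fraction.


L2 sq norm = sum(w^2) = 106. J = 22 + 1/10 * 106 = 163/5.

163/5


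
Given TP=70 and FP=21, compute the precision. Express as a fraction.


Precision = TP / (TP + FP) = 70 / 91 = 10/13.

10/13


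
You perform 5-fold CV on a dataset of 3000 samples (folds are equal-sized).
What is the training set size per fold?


Each validation fold has 3000/5 = 600 samples. Training set = 3000 - 600 = 2400.

2400


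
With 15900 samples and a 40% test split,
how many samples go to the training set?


Test set = 15900 * 40% = 6360. Training set = 15900 - 6360 = 9540.

9540


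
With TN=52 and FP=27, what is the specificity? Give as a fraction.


Specificity = TN / (TN + FP) = 52 / 79 = 52/79.

52/79


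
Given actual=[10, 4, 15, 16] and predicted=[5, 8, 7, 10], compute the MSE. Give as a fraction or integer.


MSE = (1/4) * ((10-5)^2=25 + (4-8)^2=16 + (15-7)^2=64 + (16-10)^2=36). Sum = 141. MSE = 141/4.

141/4


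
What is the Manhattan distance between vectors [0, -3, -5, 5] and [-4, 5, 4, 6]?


d = sum of absolute differences: |0--4|=4 + |-3-5|=8 + |-5-4|=9 + |5-6|=1 = 22.

22


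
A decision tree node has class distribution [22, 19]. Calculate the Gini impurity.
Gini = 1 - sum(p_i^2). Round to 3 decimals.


Total = 41. Proportions: 22/41, 19/41. sum(p_i^2) = 0.5027. Gini = 1 - 0.5027 = 0.4973, which rounds to 0.497.

0.497


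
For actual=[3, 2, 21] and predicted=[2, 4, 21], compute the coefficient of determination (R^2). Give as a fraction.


Mean(y) = 26/3. SS_res = 5. SS_tot = 686/3. R^2 = 1 - 5/(686/3) = 671/686.

671/686


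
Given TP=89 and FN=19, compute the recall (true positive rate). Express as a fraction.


Recall = TP / (TP + FN) = 89 / 108 = 89/108.

89/108


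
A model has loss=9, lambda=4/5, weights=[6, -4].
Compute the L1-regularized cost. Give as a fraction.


L1 norm = sum(|w|) = 10. J = 9 + 4/5 * 10 = 17.

17


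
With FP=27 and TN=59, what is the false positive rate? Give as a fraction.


FPR = FP / (FP + TN) = 27 / 86 = 27/86.

27/86


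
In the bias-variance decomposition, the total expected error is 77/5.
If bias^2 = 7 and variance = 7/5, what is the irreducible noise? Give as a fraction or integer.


Total error = bias^2 + variance + irreducible noise. So irreducible noise = 77/5 - 7 - 7/5 = 7.

7


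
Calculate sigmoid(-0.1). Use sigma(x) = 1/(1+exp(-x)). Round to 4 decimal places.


sigma(-0.1) = 1/(1+e^(0.1)) = 1/(1+1.105171) = 1/2.105171 = 0.4750.

0.4750


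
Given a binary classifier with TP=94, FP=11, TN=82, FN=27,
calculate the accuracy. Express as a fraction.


Accuracy = (TP + TN) / (TP + TN + FP + FN) = (94 + 82) / 214 = 88/107.

88/107


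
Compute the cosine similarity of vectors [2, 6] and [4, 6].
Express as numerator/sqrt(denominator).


dot = 44. |a|^2 = 40, |b|^2 = 52. cos = 44/sqrt(2080).

44/sqrt(2080)


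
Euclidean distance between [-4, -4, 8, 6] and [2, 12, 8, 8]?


d = sqrt(sum of squared differences). (-4-2)^2=36, (-4-12)^2=256, (8-8)^2=0, (6-8)^2=4. Sum = 296.

sqrt(296)


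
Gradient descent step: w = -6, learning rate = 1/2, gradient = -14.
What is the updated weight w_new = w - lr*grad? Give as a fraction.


w_new = -6 - 1/2 * -14 = -6 - -7 = 1.

1


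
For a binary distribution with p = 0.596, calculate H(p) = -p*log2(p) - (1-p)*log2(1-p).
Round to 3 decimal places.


H = -0.596*log2(0.596) - 0.404*log2(0.404) = 0.973.

0.973


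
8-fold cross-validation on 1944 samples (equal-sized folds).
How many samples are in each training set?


Each validation fold has 1944/8 = 243 samples. Training set = 1944 - 243 = 1701.

1701


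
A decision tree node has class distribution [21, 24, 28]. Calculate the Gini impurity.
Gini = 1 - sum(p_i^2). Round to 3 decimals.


Total = 73. Proportions: 21/73, 24/73, 28/73. sum(p_i^2) = 0.3380. Gini = 1 - 0.3380 = 0.6620, which rounds to 0.662.

0.662
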